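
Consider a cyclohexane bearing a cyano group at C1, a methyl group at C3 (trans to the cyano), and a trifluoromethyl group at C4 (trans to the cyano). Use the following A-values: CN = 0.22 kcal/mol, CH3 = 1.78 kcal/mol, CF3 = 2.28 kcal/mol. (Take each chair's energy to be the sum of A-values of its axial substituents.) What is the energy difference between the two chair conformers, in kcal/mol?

Chair I (cyano axial, methyl equatorial, trifluoromethyl axial): E = 2.50 kcal/mol.
Chair II (cyano equatorial, methyl axial, trifluoromethyl equatorial): E = 1.78 kcal/mol.
ΔE = 2.50 − 1.78 = 0.72 kcal/mol; chair II is more stable.

0.72 kcal/mol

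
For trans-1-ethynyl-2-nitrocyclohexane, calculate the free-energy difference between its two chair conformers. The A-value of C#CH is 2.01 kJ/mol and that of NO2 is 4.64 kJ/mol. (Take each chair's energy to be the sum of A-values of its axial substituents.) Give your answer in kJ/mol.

6.65 kJ/mol

C1 and C2 have opposite parity, so for the trans isomer the two substituents are e,e in one chair and a,a in the other.
Chair I (ethynyl axial, nitro axial): E = 6.65 kJ/mol.
Chair II (ethynyl equatorial, nitro equatorial): E = 0.00 kJ/mol.
ΔE = 6.65 − 0.00 = 6.65 kJ/mol; chair II is more stable.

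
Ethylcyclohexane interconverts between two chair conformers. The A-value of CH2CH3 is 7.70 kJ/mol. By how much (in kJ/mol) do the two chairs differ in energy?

A monosubstituted cyclohexane has one chair with the ethyl group axial (E = A = 7.70 kJ/mol) and one with it equatorial (E = 0).
ΔE = 7.70 − 0 = 7.70 kJ/mol.

7.70 kJ/mol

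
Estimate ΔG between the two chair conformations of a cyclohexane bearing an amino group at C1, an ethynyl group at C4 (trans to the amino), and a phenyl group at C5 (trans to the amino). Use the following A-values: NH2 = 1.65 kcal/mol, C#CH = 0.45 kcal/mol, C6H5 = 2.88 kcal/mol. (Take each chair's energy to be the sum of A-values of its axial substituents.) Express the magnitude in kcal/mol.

0.78 kcal/mol

Chair I (amino axial, ethynyl axial, phenyl equatorial): E = 2.10 kcal/mol.
Chair II (amino equatorial, ethynyl equatorial, phenyl axial): E = 2.88 kcal/mol.
ΔE = 2.88 − 2.10 = 0.78 kcal/mol; chair I is more stable.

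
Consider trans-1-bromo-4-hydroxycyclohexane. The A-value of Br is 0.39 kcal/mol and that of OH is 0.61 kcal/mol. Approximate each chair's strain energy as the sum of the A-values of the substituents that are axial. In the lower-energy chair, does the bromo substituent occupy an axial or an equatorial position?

C1 and C4 have opposite parity, so for the trans isomer the two substituents are e,e in one chair and a,a in the other.
Chair I (bromo axial, hydroxyl axial): E = 1.00 kcal/mol.
Chair II (bromo equatorial, hydroxyl equatorial): E = 0.00 kcal/mol.
Chair II is the more stable (lower-energy) conformer, and in that chair the bromo group is equatorial.

equatorial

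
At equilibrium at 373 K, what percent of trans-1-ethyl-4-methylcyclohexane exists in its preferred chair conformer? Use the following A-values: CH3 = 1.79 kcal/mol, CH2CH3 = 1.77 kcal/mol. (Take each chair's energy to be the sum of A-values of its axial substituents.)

99.2%

C1 and C4 have opposite parity, so for the trans isomer the two substituents are e,e in one chair and a,a in the other.
Chair I (methyl axial, ethyl axial): E = 3.56 kcal/mol; chair II (methyl equatorial, ethyl equatorial): E = 0.00 kcal/mol.
ΔG = 3.56 kcal/mol between the two chairs.
K = exp(ΔG/RT) with R = 1.987×10⁻³ kcal mol⁻¹ K⁻¹ and T = 373 K gives K ≈ 122.
Fraction in the lower-energy chair = K/(K+1) = 99.2%.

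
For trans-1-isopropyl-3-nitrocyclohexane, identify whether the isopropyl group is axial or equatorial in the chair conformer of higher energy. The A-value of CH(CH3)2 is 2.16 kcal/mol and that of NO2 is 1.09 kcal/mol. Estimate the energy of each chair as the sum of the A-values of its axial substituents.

axial

C1 and C3 have the same parity, so for the trans isomer the two substituents are one axial and one equatorial in each chair.
Chair I (isopropyl axial, nitro equatorial): E = 2.16 kcal/mol.
Chair II (isopropyl equatorial, nitro axial): E = 1.09 kcal/mol.
Chair I is the less stable (higher-energy) conformer, and in that chair the isopropyl group is axial.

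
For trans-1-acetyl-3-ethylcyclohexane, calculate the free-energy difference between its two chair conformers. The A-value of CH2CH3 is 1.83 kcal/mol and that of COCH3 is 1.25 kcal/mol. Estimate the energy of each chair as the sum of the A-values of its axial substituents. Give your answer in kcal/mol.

0.58 kcal/mol

C1 and C3 have the same parity, so for the trans isomer the two substituents are one axial and one equatorial in each chair.
Chair I (ethyl axial, acetyl equatorial): E = 1.83 kcal/mol.
Chair II (ethyl equatorial, acetyl axial): E = 1.25 kcal/mol.
ΔE = 1.83 − 1.25 = 0.58 kcal/mol; chair II is more stable.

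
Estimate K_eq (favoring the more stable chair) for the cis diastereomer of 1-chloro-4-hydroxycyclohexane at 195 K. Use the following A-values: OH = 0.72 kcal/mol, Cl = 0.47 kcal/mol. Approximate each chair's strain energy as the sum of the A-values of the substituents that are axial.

K ≈ 1.91

C1 and C4 have opposite parity, so for the cis isomer the two substituents are one axial and one equatorial in each chair.
Chair I (hydroxyl axial, chloro equatorial): E = 0.72 kcal/mol; chair II (hydroxyl equatorial, chloro axial): E = 0.47 kcal/mol.
ΔG = 0.25 kcal/mol between the two chairs.
K = exp(ΔG/RT) with R = 1.987×10⁻³ kcal mol⁻¹ K⁻¹ and T = 195 K gives K ≈ 1.91.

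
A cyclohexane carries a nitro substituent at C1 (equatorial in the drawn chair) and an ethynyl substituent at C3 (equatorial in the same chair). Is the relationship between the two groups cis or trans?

cis

C1 and C3 have the same parity, so their axial bonds point in the same direction.
With same-parity carbons, two substituents on the same face are both axial or both equatorial; opposite faces give one of each.
Here the groups are equatorial/equatorial → same face → cis.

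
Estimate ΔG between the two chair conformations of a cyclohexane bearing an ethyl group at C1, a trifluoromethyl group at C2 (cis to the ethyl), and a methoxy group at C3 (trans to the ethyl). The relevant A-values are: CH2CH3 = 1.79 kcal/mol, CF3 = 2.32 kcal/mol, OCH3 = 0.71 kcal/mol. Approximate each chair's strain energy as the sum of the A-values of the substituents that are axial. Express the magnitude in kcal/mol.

Chair I (ethyl axial, trifluoromethyl equatorial, methoxy equatorial): E = 1.79 kcal/mol.
Chair II (ethyl equatorial, trifluoromethyl axial, methoxy axial): E = 3.03 kcal/mol.
ΔE = 3.03 − 1.79 = 1.24 kcal/mol; chair I is more stable.

1.24 kcal/mol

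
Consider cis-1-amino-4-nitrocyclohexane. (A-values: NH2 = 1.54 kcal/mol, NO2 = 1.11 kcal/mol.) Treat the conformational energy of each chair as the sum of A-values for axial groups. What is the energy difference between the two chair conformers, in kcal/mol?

C1 and C4 have opposite parity, so for the cis isomer the two substituents are one axial and one equatorial in each chair.
Chair I (amino axial, nitro equatorial): E = 1.54 kcal/mol.
Chair II (amino equatorial, nitro axial): E = 1.11 kcal/mol.
ΔE = 1.54 − 1.11 = 0.43 kcal/mol; chair II is more stable.

0.43 kcal/mol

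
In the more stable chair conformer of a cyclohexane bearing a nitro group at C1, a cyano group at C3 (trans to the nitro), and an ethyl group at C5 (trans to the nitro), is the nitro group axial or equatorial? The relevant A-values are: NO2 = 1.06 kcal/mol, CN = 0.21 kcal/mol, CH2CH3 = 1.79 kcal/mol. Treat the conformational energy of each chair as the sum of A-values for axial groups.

Chair I (nitro axial, cyano equatorial, ethyl equatorial): E = 1.06 kcal/mol.
Chair II (nitro equatorial, cyano axial, ethyl axial): E = 2.00 kcal/mol.
Chair I is the more stable (lower-energy) conformer, and in that chair the nitro group is axial.

axial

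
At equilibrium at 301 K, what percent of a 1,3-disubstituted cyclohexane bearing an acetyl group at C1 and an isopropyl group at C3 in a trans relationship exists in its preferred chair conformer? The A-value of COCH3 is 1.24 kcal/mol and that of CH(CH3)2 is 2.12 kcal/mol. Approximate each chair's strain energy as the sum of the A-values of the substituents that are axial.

81.3%

C1 and C3 have the same parity, so for the trans isomer the two substituents are one axial and one equatorial in each chair.
Chair I (acetyl axial, isopropyl equatorial): E = 1.24 kcal/mol; chair II (acetyl equatorial, isopropyl axial): E = 2.12 kcal/mol.
ΔG = 0.88 kcal/mol between the two chairs.
K = exp(ΔG/RT) with R = 1.987×10⁻³ kcal mol⁻¹ K⁻¹ and T = 301 K gives K ≈ 4.36.
Fraction in the lower-energy chair = K/(K+1) = 81.3%.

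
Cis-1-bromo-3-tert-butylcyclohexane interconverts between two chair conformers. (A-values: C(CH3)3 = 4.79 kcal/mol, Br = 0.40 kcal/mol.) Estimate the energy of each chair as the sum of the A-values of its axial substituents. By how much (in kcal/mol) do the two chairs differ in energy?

C1 and C3 have the same parity, so for the cis isomer the two substituents are e,e in one chair and a,a in the other.
Chair I (tert-butyl axial, bromo axial): E = 5.19 kcal/mol.
Chair II (tert-butyl equatorial, bromo equatorial): E = 0.00 kcal/mol.
ΔE = 5.19 − 0.00 = 5.19 kcal/mol; chair II is more stable.

5.19 kcal/mol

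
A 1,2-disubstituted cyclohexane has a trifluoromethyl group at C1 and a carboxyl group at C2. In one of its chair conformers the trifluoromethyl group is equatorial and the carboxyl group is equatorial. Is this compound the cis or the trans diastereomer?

C1 and C2 have opposite parity, so their axial bonds point in opposite directions.
With opposite-parity carbons, two substituents on the same face are one axial and one equatorial; opposite faces give both axial or both equatorial.
Here the groups are equatorial/equatorial → opposite face → trans.

trans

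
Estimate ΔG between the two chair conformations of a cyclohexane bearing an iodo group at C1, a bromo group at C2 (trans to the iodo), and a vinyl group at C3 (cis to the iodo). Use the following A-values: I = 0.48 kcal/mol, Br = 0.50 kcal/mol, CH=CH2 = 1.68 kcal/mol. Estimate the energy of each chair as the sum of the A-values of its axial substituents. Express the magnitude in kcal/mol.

2.66 kcal/mol

Chair I (iodo axial, bromo axial, vinyl axial): E = 2.66 kcal/mol.
Chair II (iodo equatorial, bromo equatorial, vinyl equatorial): E = 0.00 kcal/mol.
ΔE = 2.66 − 0.00 = 2.66 kcal/mol; chair II is more stable.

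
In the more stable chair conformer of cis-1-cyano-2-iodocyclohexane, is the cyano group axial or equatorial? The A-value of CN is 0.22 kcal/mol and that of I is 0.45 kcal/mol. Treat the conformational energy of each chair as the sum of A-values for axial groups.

C1 and C2 have opposite parity, so for the cis isomer the two substituents are one axial and one equatorial in each chair.
Chair I (cyano axial, iodo equatorial): E = 0.22 kcal/mol.
Chair II (cyano equatorial, iodo axial): E = 0.45 kcal/mol.
Chair I is the more stable (lower-energy) conformer, and in that chair the cyano group is axial.

axial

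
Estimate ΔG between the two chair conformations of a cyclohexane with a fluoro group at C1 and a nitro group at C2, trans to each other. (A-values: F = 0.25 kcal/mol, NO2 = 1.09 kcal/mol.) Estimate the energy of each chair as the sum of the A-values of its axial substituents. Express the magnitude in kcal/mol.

C1 and C2 have opposite parity, so for the trans isomer the two substituents are e,e in one chair and a,a in the other.
Chair I (fluoro axial, nitro axial): E = 1.34 kcal/mol.
Chair II (fluoro equatorial, nitro equatorial): E = 0.00 kcal/mol.
ΔE = 1.34 − 0.00 = 1.34 kcal/mol; chair II is more stable.

1.34 kcal/mol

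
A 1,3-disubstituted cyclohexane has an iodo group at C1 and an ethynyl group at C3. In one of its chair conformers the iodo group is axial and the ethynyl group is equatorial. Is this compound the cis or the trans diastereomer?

C1 and C3 have the same parity, so their axial bonds point in the same direction.
With same-parity carbons, two substituents on the same face are both axial or both equatorial; opposite faces give one of each.
Here the groups are axial/equatorial → opposite face → trans.

trans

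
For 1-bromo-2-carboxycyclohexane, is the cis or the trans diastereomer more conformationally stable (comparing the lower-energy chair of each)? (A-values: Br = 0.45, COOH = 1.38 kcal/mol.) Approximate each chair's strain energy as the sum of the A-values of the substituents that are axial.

At 1,2 positions (parity opposite): cis → (a,e or e,a); trans → (e,e or a,a).
Best chair for cis: E = 0.45 kcal/mol; best chair for trans: E = 0.00 kcal/mol.
The trans isomer is lower by 0.45 kcal/mol.

trans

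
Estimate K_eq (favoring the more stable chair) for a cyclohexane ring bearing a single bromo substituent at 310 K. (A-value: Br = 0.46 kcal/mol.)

One chair has the bromo group axial (E = 0.46 kcal/mol) and the other has it equatorial (E = 0).
ΔG = 0.46 kcal/mol between the two chairs.
K = exp(ΔG/RT) with R = 1.987×10⁻³ kcal mol⁻¹ K⁻¹ and T = 310 K gives K ≈ 2.11.

K ≈ 2.11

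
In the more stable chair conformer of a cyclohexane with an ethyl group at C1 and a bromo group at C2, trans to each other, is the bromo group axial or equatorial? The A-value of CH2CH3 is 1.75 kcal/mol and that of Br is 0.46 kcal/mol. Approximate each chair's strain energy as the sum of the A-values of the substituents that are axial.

equatorial

C1 and C2 have opposite parity, so for the trans isomer the two substituents are e,e in one chair and a,a in the other.
Chair I (ethyl axial, bromo axial): E = 2.21 kcal/mol.
Chair II (ethyl equatorial, bromo equatorial): E = 0.00 kcal/mol.
Chair II is the more stable (lower-energy) conformer, and in that chair the bromo group is equatorial.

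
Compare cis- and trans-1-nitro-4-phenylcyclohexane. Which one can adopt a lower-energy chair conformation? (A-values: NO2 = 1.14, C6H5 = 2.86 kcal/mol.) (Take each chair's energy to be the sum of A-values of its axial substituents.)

trans

At 1,4 positions (parity opposite): cis → (a,e or e,a); trans → (e,e or a,a).
Best chair for cis: E = 1.14 kcal/mol; best chair for trans: E = 0.00 kcal/mol.
The trans isomer is lower by 1.14 kcal/mol.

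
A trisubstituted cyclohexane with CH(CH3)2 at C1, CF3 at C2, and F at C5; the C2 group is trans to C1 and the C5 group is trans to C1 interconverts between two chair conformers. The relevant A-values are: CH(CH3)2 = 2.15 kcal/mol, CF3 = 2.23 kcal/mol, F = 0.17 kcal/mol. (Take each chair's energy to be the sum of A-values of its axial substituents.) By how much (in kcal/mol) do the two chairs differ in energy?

4.21 kcal/mol

Chair I (isopropyl axial, trifluoromethyl axial, fluoro equatorial): E = 4.38 kcal/mol.
Chair II (isopropyl equatorial, trifluoromethyl equatorial, fluoro axial): E = 0.17 kcal/mol.
ΔE = 4.38 − 0.17 = 4.21 kcal/mol; chair II is more stable.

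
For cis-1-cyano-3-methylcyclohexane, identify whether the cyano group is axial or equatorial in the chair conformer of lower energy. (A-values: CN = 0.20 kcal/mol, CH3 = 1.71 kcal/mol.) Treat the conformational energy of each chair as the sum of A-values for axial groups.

C1 and C3 have the same parity, so for the cis isomer the two substituents are e,e in one chair and a,a in the other.
Chair I (cyano axial, methyl axial): E = 1.91 kcal/mol.
Chair II (cyano equatorial, methyl equatorial): E = 0.00 kcal/mol.
Chair II is the more stable (lower-energy) conformer, and in that chair the cyano group is equatorial.

equatorial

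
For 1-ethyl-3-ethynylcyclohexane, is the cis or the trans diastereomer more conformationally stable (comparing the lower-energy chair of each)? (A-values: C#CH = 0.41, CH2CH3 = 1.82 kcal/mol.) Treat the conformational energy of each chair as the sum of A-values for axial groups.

cis

At 1,3 positions (parity same): cis → (e,e or a,a); trans → (a,e or e,a).
Best chair for cis: E = 0.00 kcal/mol; best chair for trans: E = 0.41 kcal/mol.
The cis isomer is lower by 0.41 kcal/mol.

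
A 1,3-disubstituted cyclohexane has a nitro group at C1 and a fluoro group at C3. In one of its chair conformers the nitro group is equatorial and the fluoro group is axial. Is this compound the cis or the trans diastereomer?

C1 and C3 have the same parity, so their axial bonds point in the same direction.
With same-parity carbons, two substituents on the same face are both axial or both equatorial; opposite faces give one of each.
Here the groups are equatorial/axial → opposite face → trans.

trans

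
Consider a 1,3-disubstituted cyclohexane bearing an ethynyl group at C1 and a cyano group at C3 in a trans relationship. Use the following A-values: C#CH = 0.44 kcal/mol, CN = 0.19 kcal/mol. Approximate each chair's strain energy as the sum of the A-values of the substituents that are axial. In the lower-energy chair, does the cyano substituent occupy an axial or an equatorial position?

C1 and C3 have the same parity, so for the trans isomer the two substituents are one axial and one equatorial in each chair.
Chair I (ethynyl axial, cyano equatorial): E = 0.44 kcal/mol.
Chair II (ethynyl equatorial, cyano axial): E = 0.19 kcal/mol.
Chair II is the more stable (lower-energy) conformer, and in that chair the cyano group is axial.

axial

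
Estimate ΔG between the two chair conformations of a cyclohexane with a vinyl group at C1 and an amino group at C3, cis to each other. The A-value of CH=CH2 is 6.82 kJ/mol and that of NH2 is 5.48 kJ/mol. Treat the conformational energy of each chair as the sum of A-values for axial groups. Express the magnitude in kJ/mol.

C1 and C3 have the same parity, so for the cis isomer the two substituents are e,e in one chair and a,a in the other.
Chair I (vinyl axial, amino axial): E = 12.30 kJ/mol.
Chair II (vinyl equatorial, amino equatorial): E = 0.00 kJ/mol.
ΔE = 12.30 − 0.00 = 12.30 kJ/mol; chair II is more stable.

12.30 kJ/mol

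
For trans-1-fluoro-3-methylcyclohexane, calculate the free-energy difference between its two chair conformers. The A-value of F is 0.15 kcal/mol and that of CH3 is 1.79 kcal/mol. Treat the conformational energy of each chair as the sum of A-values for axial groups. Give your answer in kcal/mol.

1.64 kcal/mol

C1 and C3 have the same parity, so for the trans isomer the two substituents are one axial and one equatorial in each chair.
Chair I (fluoro axial, methyl equatorial): E = 0.15 kcal/mol.
Chair II (fluoro equatorial, methyl axial): E = 1.79 kcal/mol.
ΔE = 1.79 − 0.15 = 1.64 kcal/mol; chair I is more stable.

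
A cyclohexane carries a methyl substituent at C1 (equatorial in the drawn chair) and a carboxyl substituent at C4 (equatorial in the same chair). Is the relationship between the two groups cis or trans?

trans

C1 and C4 have opposite parity, so their axial bonds point in opposite directions.
With opposite-parity carbons, two substituents on the same face are one axial and one equatorial; opposite faces give both axial or both equatorial.
Here the groups are equatorial/equatorial → opposite face → trans.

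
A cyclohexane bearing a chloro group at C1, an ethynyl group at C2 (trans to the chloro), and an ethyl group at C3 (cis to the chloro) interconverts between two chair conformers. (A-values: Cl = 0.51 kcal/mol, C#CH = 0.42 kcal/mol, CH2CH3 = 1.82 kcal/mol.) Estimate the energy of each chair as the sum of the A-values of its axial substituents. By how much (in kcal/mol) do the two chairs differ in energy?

Chair I (chloro axial, ethynyl axial, ethyl axial): E = 2.75 kcal/mol.
Chair II (chloro equatorial, ethynyl equatorial, ethyl equatorial): E = 0.00 kcal/mol.
ΔE = 2.75 − 0.00 = 2.75 kcal/mol; chair II is more stable.

2.75 kcal/mol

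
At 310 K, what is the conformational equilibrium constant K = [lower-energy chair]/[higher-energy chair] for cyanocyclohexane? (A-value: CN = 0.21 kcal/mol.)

K ≈ 1.41

One chair has the cyano group axial (E = 0.21 kcal/mol) and the other has it equatorial (E = 0).
ΔG = 0.21 kcal/mol between the two chairs.
K = exp(ΔG/RT) with R = 1.987×10⁻³ kcal mol⁻¹ K⁻¹ and T = 310 K gives K ≈ 1.41.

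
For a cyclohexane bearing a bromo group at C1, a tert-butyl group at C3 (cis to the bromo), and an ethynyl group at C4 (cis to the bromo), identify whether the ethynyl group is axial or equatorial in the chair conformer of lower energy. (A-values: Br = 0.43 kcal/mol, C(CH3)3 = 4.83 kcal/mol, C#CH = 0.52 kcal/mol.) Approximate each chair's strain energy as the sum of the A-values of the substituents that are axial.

Chair I (bromo axial, tert-butyl axial, ethynyl equatorial): E = 5.26 kcal/mol.
Chair II (bromo equatorial, tert-butyl equatorial, ethynyl axial): E = 0.52 kcal/mol.
Chair II is the more stable (lower-energy) conformer, and in that chair the ethynyl group is axial.

axial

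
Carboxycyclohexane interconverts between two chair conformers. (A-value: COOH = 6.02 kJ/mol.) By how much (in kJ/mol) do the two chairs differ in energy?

6.02 kJ/mol

A monosubstituted cyclohexane has one chair with the carboxyl group axial (E = A = 6.02 kJ/mol) and one with it equatorial (E = 0).
ΔE = 6.02 − 0 = 6.02 kJ/mol.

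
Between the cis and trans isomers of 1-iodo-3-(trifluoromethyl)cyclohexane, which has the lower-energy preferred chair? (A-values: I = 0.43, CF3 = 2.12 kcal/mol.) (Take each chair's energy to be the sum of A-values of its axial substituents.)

At 1,3 positions (parity same): cis → (e,e or a,a); trans → (a,e or e,a).
Best chair for cis: E = 0.00 kcal/mol; best chair for trans: E = 0.43 kcal/mol.
The cis isomer is lower by 0.43 kcal/mol.

cis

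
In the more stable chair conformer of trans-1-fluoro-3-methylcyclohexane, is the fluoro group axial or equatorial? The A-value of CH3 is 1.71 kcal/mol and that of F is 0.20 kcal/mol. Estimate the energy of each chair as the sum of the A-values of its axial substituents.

axial

C1 and C3 have the same parity, so for the trans isomer the two substituents are one axial and one equatorial in each chair.
Chair I (methyl axial, fluoro equatorial): E = 1.71 kcal/mol.
Chair II (methyl equatorial, fluoro axial): E = 0.20 kcal/mol.
Chair II is the more stable (lower-energy) conformer, and in that chair the fluoro group is axial.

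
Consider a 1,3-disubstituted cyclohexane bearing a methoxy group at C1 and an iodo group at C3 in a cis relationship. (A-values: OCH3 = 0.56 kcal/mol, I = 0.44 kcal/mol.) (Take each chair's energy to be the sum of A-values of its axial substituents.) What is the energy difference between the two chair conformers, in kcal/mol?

1.00 kcal/mol

C1 and C3 have the same parity, so for the cis isomer the two substituents are e,e in one chair and a,a in the other.
Chair I (methoxy axial, iodo axial): E = 1.00 kcal/mol.
Chair II (methoxy equatorial, iodo equatorial): E = 0.00 kcal/mol.
ΔE = 1.00 − 0.00 = 1.00 kcal/mol; chair II is more stable.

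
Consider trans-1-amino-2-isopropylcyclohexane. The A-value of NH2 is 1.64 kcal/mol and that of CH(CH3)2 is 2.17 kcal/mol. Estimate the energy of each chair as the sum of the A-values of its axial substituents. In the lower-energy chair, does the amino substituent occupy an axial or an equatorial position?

C1 and C2 have opposite parity, so for the trans isomer the two substituents are e,e in one chair and a,a in the other.
Chair I (amino axial, isopropyl axial): E = 3.81 kcal/mol.
Chair II (amino equatorial, isopropyl equatorial): E = 0.00 kcal/mol.
Chair II is the more stable (lower-energy) conformer, and in that chair the amino group is equatorial.

equatorial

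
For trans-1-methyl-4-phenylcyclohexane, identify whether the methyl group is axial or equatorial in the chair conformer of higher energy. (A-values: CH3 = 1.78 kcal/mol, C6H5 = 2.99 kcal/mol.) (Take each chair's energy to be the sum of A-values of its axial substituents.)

C1 and C4 have opposite parity, so for the trans isomer the two substituents are e,e in one chair and a,a in the other.
Chair I (methyl axial, phenyl axial): E = 4.77 kcal/mol.
Chair II (methyl equatorial, phenyl equatorial): E = 0.00 kcal/mol.
Chair I is the less stable (higher-energy) conformer, and in that chair the methyl group is axial.

axial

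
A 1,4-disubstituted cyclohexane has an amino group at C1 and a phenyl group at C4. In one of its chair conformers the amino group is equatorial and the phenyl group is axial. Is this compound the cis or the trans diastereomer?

cis

C1 and C4 have opposite parity, so their axial bonds point in opposite directions.
With opposite-parity carbons, two substituents on the same face are one axial and one equatorial; opposite faces give both axial or both equatorial.
Here the groups are equatorial/axial → same face → cis.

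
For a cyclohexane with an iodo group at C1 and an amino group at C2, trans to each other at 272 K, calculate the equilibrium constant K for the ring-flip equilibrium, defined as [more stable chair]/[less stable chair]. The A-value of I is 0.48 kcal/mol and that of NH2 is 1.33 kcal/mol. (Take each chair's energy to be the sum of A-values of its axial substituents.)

C1 and C2 have opposite parity, so for the trans isomer the two substituents are e,e in one chair and a,a in the other.
Chair I (iodo axial, amino axial): E = 1.81 kcal/mol; chair II (iodo equatorial, amino equatorial): E = 0.00 kcal/mol.
ΔG = 1.81 kcal/mol between the two chairs.
K = exp(ΔG/RT) with R = 1.987×10⁻³ kcal mol⁻¹ K⁻¹ and T = 272 K gives K ≈ 28.5.

K ≈ 28.5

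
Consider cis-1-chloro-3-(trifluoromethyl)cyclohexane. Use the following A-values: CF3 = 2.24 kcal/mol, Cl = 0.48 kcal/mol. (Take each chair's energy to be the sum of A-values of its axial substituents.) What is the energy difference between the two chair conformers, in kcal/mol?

2.72 kcal/mol

C1 and C3 have the same parity, so for the cis isomer the two substituents are e,e in one chair and a,a in the other.
Chair I (trifluoromethyl axial, chloro axial): E = 2.72 kcal/mol.
Chair II (trifluoromethyl equatorial, chloro equatorial): E = 0.00 kcal/mol.
ΔE = 2.72 − 0.00 = 2.72 kcal/mol; chair II is more stable.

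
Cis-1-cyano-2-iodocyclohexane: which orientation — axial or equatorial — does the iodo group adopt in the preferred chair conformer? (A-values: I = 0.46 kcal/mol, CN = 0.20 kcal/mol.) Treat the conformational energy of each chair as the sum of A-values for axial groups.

equatorial

C1 and C2 have opposite parity, so for the cis isomer the two substituents are one axial and one equatorial in each chair.
Chair I (iodo axial, cyano equatorial): E = 0.46 kcal/mol.
Chair II (iodo equatorial, cyano axial): E = 0.20 kcal/mol.
Chair II is the more stable (lower-energy) conformer, and in that chair the iodo group is equatorial.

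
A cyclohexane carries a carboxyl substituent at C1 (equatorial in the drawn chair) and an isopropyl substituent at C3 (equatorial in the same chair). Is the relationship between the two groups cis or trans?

cis

C1 and C3 have the same parity, so their axial bonds point in the same direction.
With same-parity carbons, two substituents on the same face are both axial or both equatorial; opposite faces give one of each.
Here the groups are equatorial/equatorial → same face → cis.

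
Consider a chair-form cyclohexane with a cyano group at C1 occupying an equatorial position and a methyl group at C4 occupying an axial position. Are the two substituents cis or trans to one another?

cis

C1 and C4 have opposite parity, so their axial bonds point in opposite directions.
With opposite-parity carbons, two substituents on the same face are one axial and one equatorial; opposite faces give both axial or both equatorial.
Here the groups are equatorial/axial → same face → cis.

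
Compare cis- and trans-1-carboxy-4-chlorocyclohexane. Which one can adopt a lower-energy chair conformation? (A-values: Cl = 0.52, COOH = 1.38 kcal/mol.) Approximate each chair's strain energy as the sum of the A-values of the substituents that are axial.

At 1,4 positions (parity opposite): cis → (a,e or e,a); trans → (e,e or a,a).
Best chair for cis: E = 0.52 kcal/mol; best chair for trans: E = 0.00 kcal/mol.
The trans isomer is lower by 0.52 kcal/mol.

trans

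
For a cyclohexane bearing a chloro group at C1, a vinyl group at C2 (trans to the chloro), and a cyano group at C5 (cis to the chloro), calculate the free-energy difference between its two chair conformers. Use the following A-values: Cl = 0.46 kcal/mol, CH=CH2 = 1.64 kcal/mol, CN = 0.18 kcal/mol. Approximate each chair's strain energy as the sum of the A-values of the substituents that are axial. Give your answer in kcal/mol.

2.28 kcal/mol

Chair I (chloro axial, vinyl axial, cyano axial): E = 2.28 kcal/mol.
Chair II (chloro equatorial, vinyl equatorial, cyano equatorial): E = 0.00 kcal/mol.
ΔE = 2.28 − 0.00 = 2.28 kcal/mol; chair II is more stable.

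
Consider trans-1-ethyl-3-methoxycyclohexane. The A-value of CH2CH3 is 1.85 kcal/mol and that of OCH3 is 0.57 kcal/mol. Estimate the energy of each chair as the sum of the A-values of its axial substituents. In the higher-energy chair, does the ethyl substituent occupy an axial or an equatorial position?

C1 and C3 have the same parity, so for the trans isomer the two substituents are one axial and one equatorial in each chair.
Chair I (ethyl axial, methoxy equatorial): E = 1.85 kcal/mol.
Chair II (ethyl equatorial, methoxy axial): E = 0.57 kcal/mol.
Chair I is the less stable (higher-energy) conformer, and in that chair the ethyl group is axial.

axial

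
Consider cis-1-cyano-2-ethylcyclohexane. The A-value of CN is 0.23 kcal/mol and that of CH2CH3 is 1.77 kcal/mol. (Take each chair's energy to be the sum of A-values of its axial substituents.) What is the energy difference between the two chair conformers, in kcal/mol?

1.54 kcal/mol

C1 and C2 have opposite parity, so for the cis isomer the two substituents are one axial and one equatorial in each chair.
Chair I (cyano axial, ethyl equatorial): E = 0.23 kcal/mol.
Chair II (cyano equatorial, ethyl axial): E = 1.77 kcal/mol.
ΔE = 1.77 − 0.23 = 1.54 kcal/mol; chair I is more stable.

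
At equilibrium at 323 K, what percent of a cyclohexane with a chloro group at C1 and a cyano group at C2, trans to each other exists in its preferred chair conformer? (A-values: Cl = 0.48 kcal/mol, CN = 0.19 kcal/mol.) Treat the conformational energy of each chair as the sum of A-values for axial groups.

C1 and C2 have opposite parity, so for the trans isomer the two substituents are e,e in one chair and a,a in the other.
Chair I (chloro axial, cyano axial): E = 0.67 kcal/mol; chair II (chloro equatorial, cyano equatorial): E = 0.00 kcal/mol.
ΔG = 0.67 kcal/mol between the two chairs.
K = exp(ΔG/RT) with R = 1.987×10⁻³ kcal mol⁻¹ K⁻¹ and T = 323 K gives K ≈ 2.84.
Fraction in the lower-energy chair = K/(K+1) = 74.0%.

74.0%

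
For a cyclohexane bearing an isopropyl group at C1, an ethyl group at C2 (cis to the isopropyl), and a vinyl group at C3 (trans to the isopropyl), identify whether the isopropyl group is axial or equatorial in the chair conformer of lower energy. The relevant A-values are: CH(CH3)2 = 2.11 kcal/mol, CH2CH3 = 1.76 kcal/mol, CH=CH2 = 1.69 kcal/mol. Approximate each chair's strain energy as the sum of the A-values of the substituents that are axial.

Chair I (isopropyl axial, ethyl equatorial, vinyl equatorial): E = 2.11 kcal/mol.
Chair II (isopropyl equatorial, ethyl axial, vinyl axial): E = 3.45 kcal/mol.
Chair I is the more stable (lower-energy) conformer, and in that chair the isopropyl group is axial.

axial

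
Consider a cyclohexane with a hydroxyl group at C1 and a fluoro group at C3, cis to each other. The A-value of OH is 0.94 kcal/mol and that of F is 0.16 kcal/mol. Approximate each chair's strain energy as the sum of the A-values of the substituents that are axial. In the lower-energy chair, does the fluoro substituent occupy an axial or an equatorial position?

equatorial

C1 and C3 have the same parity, so for the cis isomer the two substituents are e,e in one chair and a,a in the other.
Chair I (hydroxyl axial, fluoro axial): E = 1.10 kcal/mol.
Chair II (hydroxyl equatorial, fluoro equatorial): E = 0.00 kcal/mol.
Chair II is the more stable (lower-energy) conformer, and in that chair the fluoro group is equatorial.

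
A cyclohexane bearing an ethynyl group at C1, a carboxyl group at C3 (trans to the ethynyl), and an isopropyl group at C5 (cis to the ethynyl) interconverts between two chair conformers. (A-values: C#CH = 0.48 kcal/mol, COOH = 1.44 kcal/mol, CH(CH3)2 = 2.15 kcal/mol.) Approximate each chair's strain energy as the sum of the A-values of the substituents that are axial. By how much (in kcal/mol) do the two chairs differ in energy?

Chair I (ethynyl axial, carboxyl equatorial, isopropyl axial): E = 2.63 kcal/mol.
Chair II (ethynyl equatorial, carboxyl axial, isopropyl equatorial): E = 1.44 kcal/mol.
ΔE = 2.63 − 1.44 = 1.19 kcal/mol; chair II is more stable.

1.19 kcal/mol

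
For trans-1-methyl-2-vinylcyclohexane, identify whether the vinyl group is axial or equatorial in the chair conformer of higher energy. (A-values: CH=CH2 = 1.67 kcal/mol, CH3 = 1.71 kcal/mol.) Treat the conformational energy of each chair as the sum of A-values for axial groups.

axial

C1 and C2 have opposite parity, so for the trans isomer the two substituents are e,e in one chair and a,a in the other.
Chair I (vinyl axial, methyl axial): E = 3.38 kcal/mol.
Chair II (vinyl equatorial, methyl equatorial): E = 0.00 kcal/mol.
Chair I is the less stable (higher-energy) conformer, and in that chair the vinyl group is axial.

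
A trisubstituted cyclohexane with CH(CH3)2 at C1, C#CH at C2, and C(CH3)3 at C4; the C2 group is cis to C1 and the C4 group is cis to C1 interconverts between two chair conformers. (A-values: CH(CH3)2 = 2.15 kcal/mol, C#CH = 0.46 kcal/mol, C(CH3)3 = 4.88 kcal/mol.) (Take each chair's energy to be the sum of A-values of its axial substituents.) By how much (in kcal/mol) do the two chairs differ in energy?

3.19 kcal/mol

Chair I (isopropyl axial, ethynyl equatorial, tert-butyl equatorial): E = 2.15 kcal/mol.
Chair II (isopropyl equatorial, ethynyl axial, tert-butyl axial): E = 5.34 kcal/mol.
ΔE = 5.34 − 2.15 = 3.19 kcal/mol; chair I is more stable.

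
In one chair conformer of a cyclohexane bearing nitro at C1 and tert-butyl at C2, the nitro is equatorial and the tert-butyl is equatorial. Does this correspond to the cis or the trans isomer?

C1 and C2 have opposite parity, so their axial bonds point in opposite directions.
With opposite-parity carbons, two substituents on the same face are one axial and one equatorial; opposite faces give both axial or both equatorial.
Here the groups are equatorial/equatorial → opposite face → trans.

trans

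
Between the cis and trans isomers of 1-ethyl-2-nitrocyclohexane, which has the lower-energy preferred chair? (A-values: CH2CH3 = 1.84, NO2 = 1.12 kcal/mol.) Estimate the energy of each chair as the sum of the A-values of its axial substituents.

trans

At 1,2 positions (parity opposite): cis → (a,e or e,a); trans → (e,e or a,a).
Best chair for cis: E = 1.12 kcal/mol; best chair for trans: E = 0.00 kcal/mol.
The trans isomer is lower by 1.12 kcal/mol.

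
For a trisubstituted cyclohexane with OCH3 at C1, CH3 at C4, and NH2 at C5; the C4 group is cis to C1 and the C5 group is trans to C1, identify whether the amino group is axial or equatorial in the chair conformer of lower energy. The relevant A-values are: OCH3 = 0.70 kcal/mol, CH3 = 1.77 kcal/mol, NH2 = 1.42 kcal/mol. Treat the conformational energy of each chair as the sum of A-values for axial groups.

equatorial

Chair I (methoxy axial, methyl equatorial, amino equatorial): E = 0.70 kcal/mol.
Chair II (methoxy equatorial, methyl axial, amino axial): E = 3.19 kcal/mol.
Chair I is the more stable (lower-energy) conformer, and in that chair the amino group is equatorial.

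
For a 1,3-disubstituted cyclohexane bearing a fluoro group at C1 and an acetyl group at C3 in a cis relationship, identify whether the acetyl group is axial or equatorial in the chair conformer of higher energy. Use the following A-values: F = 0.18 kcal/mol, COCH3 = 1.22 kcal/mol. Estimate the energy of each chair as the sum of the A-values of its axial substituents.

C1 and C3 have the same parity, so for the cis isomer the two substituents are e,e in one chair and a,a in the other.
Chair I (fluoro axial, acetyl axial): E = 1.40 kcal/mol.
Chair II (fluoro equatorial, acetyl equatorial): E = 0.00 kcal/mol.
Chair I is the less stable (higher-energy) conformer, and in that chair the acetyl group is axial.

axial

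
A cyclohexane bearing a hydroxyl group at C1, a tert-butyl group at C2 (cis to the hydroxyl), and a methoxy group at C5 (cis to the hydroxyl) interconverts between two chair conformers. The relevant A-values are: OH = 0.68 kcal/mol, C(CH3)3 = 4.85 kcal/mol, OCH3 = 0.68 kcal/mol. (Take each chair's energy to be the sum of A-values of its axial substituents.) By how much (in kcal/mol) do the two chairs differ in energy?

Chair I (hydroxyl axial, tert-butyl equatorial, methoxy axial): E = 1.36 kcal/mol.
Chair II (hydroxyl equatorial, tert-butyl axial, methoxy equatorial): E = 4.85 kcal/mol.
ΔE = 4.85 − 1.36 = 3.49 kcal/mol; chair I is more stable.

3.49 kcal/mol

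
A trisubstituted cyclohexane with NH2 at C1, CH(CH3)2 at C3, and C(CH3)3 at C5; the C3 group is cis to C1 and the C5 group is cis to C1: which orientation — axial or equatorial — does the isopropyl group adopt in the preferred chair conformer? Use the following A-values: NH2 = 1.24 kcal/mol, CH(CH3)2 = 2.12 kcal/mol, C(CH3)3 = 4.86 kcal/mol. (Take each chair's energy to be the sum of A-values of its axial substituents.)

equatorial

Chair I (amino axial, isopropyl axial, tert-butyl axial): E = 8.22 kcal/mol.
Chair II (amino equatorial, isopropyl equatorial, tert-butyl equatorial): E = 0.00 kcal/mol.
Chair II is the more stable (lower-energy) conformer, and in that chair the isopropyl group is equatorial.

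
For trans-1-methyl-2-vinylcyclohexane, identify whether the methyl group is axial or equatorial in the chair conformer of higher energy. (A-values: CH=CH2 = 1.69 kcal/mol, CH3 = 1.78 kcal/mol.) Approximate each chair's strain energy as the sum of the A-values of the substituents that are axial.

axial

C1 and C2 have opposite parity, so for the trans isomer the two substituents are e,e in one chair and a,a in the other.
Chair I (vinyl axial, methyl axial): E = 3.47 kcal/mol.
Chair II (vinyl equatorial, methyl equatorial): E = 0.00 kcal/mol.
Chair I is the less stable (higher-energy) conformer, and in that chair the methyl group is axial.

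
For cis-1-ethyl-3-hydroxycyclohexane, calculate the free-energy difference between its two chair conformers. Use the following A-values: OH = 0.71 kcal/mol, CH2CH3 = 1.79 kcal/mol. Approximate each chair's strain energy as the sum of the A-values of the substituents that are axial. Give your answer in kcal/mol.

C1 and C3 have the same parity, so for the cis isomer the two substituents are e,e in one chair and a,a in the other.
Chair I (hydroxyl axial, ethyl axial): E = 2.50 kcal/mol.
Chair II (hydroxyl equatorial, ethyl equatorial): E = 0.00 kcal/mol.
ΔE = 2.50 − 0.00 = 2.50 kcal/mol; chair II is more stable.

2.50 kcal/mol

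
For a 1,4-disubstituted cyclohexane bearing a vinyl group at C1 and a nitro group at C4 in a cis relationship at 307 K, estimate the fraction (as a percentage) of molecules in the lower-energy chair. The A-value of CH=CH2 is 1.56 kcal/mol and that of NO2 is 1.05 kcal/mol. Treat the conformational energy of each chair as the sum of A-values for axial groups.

C1 and C4 have opposite parity, so for the cis isomer the two substituents are one axial and one equatorial in each chair.
Chair I (vinyl axial, nitro equatorial): E = 1.56 kcal/mol; chair II (vinyl equatorial, nitro axial): E = 1.05 kcal/mol.
ΔG = 0.51 kcal/mol between the two chairs.
K = exp(ΔG/RT) with R = 1.987×10⁻³ kcal mol⁻¹ K⁻¹ and T = 307 K gives K ≈ 2.31.
Fraction in the lower-energy chair = K/(K+1) = 69.8%.

69.8%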